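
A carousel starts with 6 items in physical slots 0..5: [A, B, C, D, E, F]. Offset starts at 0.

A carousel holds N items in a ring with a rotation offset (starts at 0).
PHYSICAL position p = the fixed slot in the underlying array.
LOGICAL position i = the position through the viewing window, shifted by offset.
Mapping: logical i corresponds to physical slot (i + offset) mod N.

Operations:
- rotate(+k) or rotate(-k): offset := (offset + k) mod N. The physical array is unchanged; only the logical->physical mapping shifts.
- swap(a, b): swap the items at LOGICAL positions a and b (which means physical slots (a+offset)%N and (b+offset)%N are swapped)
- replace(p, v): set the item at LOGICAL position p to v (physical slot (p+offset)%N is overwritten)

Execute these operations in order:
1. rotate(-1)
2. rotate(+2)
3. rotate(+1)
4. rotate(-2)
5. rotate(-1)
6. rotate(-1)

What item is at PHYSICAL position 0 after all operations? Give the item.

Answer: A

Derivation:
After op 1 (rotate(-1)): offset=5, physical=[A,B,C,D,E,F], logical=[F,A,B,C,D,E]
After op 2 (rotate(+2)): offset=1, physical=[A,B,C,D,E,F], logical=[B,C,D,E,F,A]
After op 3 (rotate(+1)): offset=2, physical=[A,B,C,D,E,F], logical=[C,D,E,F,A,B]
After op 4 (rotate(-2)): offset=0, physical=[A,B,C,D,E,F], logical=[A,B,C,D,E,F]
After op 5 (rotate(-1)): offset=5, physical=[A,B,C,D,E,F], logical=[F,A,B,C,D,E]
After op 6 (rotate(-1)): offset=4, physical=[A,B,C,D,E,F], logical=[E,F,A,B,C,D]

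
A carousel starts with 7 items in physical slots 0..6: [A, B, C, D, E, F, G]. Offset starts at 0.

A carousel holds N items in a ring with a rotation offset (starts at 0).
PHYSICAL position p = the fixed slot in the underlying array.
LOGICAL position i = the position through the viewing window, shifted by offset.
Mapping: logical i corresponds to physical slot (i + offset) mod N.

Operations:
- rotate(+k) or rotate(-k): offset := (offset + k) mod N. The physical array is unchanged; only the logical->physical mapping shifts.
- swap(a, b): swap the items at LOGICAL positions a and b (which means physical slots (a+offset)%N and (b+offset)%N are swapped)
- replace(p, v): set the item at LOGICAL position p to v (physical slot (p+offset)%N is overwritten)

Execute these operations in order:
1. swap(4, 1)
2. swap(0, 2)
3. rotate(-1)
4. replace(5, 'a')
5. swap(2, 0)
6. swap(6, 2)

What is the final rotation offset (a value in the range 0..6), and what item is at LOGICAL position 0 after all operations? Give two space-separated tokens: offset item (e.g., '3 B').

After op 1 (swap(4, 1)): offset=0, physical=[A,E,C,D,B,F,G], logical=[A,E,C,D,B,F,G]
After op 2 (swap(0, 2)): offset=0, physical=[C,E,A,D,B,F,G], logical=[C,E,A,D,B,F,G]
After op 3 (rotate(-1)): offset=6, physical=[C,E,A,D,B,F,G], logical=[G,C,E,A,D,B,F]
After op 4 (replace(5, 'a')): offset=6, physical=[C,E,A,D,a,F,G], logical=[G,C,E,A,D,a,F]
After op 5 (swap(2, 0)): offset=6, physical=[C,G,A,D,a,F,E], logical=[E,C,G,A,D,a,F]
After op 6 (swap(6, 2)): offset=6, physical=[C,F,A,D,a,G,E], logical=[E,C,F,A,D,a,G]

Answer: 6 E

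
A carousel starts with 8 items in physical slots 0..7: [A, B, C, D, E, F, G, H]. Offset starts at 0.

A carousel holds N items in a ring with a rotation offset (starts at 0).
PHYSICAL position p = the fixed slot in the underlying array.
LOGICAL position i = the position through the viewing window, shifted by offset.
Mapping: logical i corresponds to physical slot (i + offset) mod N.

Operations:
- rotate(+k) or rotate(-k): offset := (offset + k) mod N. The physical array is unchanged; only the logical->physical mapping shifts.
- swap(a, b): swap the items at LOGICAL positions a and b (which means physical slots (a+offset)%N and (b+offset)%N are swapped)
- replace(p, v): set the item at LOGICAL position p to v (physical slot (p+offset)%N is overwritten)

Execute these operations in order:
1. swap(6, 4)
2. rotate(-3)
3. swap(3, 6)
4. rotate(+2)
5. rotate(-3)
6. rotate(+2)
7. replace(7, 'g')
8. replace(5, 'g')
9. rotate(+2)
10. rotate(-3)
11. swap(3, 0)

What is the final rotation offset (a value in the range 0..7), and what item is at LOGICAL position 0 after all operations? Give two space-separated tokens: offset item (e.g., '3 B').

Answer: 5 D

Derivation:
After op 1 (swap(6, 4)): offset=0, physical=[A,B,C,D,G,F,E,H], logical=[A,B,C,D,G,F,E,H]
After op 2 (rotate(-3)): offset=5, physical=[A,B,C,D,G,F,E,H], logical=[F,E,H,A,B,C,D,G]
After op 3 (swap(3, 6)): offset=5, physical=[D,B,C,A,G,F,E,H], logical=[F,E,H,D,B,C,A,G]
After op 4 (rotate(+2)): offset=7, physical=[D,B,C,A,G,F,E,H], logical=[H,D,B,C,A,G,F,E]
After op 5 (rotate(-3)): offset=4, physical=[D,B,C,A,G,F,E,H], logical=[G,F,E,H,D,B,C,A]
After op 6 (rotate(+2)): offset=6, physical=[D,B,C,A,G,F,E,H], logical=[E,H,D,B,C,A,G,F]
After op 7 (replace(7, 'g')): offset=6, physical=[D,B,C,A,G,g,E,H], logical=[E,H,D,B,C,A,G,g]
After op 8 (replace(5, 'g')): offset=6, physical=[D,B,C,g,G,g,E,H], logical=[E,H,D,B,C,g,G,g]
After op 9 (rotate(+2)): offset=0, physical=[D,B,C,g,G,g,E,H], logical=[D,B,C,g,G,g,E,H]
After op 10 (rotate(-3)): offset=5, physical=[D,B,C,g,G,g,E,H], logical=[g,E,H,D,B,C,g,G]
After op 11 (swap(3, 0)): offset=5, physical=[g,B,C,g,G,D,E,H], logical=[D,E,H,g,B,C,g,G]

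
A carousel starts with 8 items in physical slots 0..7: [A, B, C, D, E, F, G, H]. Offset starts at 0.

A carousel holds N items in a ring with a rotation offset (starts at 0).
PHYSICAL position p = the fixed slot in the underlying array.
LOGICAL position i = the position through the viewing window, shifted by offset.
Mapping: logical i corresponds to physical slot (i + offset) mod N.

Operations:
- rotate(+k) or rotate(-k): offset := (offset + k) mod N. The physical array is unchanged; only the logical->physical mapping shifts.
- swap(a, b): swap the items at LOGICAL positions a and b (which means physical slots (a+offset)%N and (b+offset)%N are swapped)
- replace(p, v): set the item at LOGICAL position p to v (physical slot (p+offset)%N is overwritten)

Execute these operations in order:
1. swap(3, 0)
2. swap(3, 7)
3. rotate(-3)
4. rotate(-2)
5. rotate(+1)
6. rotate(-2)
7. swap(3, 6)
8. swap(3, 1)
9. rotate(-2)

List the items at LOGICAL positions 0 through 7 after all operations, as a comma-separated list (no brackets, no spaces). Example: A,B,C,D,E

Answer: F,B,C,D,E,H,G,A

Derivation:
After op 1 (swap(3, 0)): offset=0, physical=[D,B,C,A,E,F,G,H], logical=[D,B,C,A,E,F,G,H]
After op 2 (swap(3, 7)): offset=0, physical=[D,B,C,H,E,F,G,A], logical=[D,B,C,H,E,F,G,A]
After op 3 (rotate(-3)): offset=5, physical=[D,B,C,H,E,F,G,A], logical=[F,G,A,D,B,C,H,E]
After op 4 (rotate(-2)): offset=3, physical=[D,B,C,H,E,F,G,A], logical=[H,E,F,G,A,D,B,C]
After op 5 (rotate(+1)): offset=4, physical=[D,B,C,H,E,F,G,A], logical=[E,F,G,A,D,B,C,H]
After op 6 (rotate(-2)): offset=2, physical=[D,B,C,H,E,F,G,A], logical=[C,H,E,F,G,A,D,B]
After op 7 (swap(3, 6)): offset=2, physical=[F,B,C,H,E,D,G,A], logical=[C,H,E,D,G,A,F,B]
After op 8 (swap(3, 1)): offset=2, physical=[F,B,C,D,E,H,G,A], logical=[C,D,E,H,G,A,F,B]
After op 9 (rotate(-2)): offset=0, physical=[F,B,C,D,E,H,G,A], logical=[F,B,C,D,E,H,G,A]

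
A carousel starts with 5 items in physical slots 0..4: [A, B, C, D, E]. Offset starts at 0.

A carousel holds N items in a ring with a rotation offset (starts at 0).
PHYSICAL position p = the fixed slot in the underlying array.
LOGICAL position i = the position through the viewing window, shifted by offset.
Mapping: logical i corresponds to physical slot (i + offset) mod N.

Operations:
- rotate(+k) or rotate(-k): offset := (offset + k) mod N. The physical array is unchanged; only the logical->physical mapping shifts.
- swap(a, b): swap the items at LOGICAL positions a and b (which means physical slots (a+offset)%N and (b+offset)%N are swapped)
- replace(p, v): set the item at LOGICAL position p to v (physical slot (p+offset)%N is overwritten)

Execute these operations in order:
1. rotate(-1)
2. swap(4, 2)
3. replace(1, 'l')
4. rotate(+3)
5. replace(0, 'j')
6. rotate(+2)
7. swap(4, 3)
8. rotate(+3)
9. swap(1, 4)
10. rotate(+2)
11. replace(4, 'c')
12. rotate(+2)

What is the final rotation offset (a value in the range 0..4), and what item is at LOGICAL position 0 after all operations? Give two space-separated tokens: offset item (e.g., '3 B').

Answer: 1 j

Derivation:
After op 1 (rotate(-1)): offset=4, physical=[A,B,C,D,E], logical=[E,A,B,C,D]
After op 2 (swap(4, 2)): offset=4, physical=[A,D,C,B,E], logical=[E,A,D,C,B]
After op 3 (replace(1, 'l')): offset=4, physical=[l,D,C,B,E], logical=[E,l,D,C,B]
After op 4 (rotate(+3)): offset=2, physical=[l,D,C,B,E], logical=[C,B,E,l,D]
After op 5 (replace(0, 'j')): offset=2, physical=[l,D,j,B,E], logical=[j,B,E,l,D]
After op 6 (rotate(+2)): offset=4, physical=[l,D,j,B,E], logical=[E,l,D,j,B]
After op 7 (swap(4, 3)): offset=4, physical=[l,D,B,j,E], logical=[E,l,D,B,j]
After op 8 (rotate(+3)): offset=2, physical=[l,D,B,j,E], logical=[B,j,E,l,D]
After op 9 (swap(1, 4)): offset=2, physical=[l,j,B,D,E], logical=[B,D,E,l,j]
After op 10 (rotate(+2)): offset=4, physical=[l,j,B,D,E], logical=[E,l,j,B,D]
After op 11 (replace(4, 'c')): offset=4, physical=[l,j,B,c,E], logical=[E,l,j,B,c]
After op 12 (rotate(+2)): offset=1, physical=[l,j,B,c,E], logical=[j,B,c,E,l]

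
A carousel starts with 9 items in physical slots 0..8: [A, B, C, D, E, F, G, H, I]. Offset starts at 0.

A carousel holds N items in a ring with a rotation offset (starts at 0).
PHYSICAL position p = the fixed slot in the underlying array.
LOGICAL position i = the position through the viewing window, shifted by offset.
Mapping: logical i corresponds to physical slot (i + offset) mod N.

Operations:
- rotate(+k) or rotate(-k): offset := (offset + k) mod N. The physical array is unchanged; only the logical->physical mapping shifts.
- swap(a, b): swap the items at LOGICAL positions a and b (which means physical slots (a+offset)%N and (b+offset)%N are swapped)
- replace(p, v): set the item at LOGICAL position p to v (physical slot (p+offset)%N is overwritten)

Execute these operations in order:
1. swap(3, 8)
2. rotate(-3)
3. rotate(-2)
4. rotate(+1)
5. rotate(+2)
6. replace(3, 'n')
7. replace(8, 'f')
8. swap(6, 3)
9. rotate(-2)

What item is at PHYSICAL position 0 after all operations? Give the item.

Answer: A

Derivation:
After op 1 (swap(3, 8)): offset=0, physical=[A,B,C,I,E,F,G,H,D], logical=[A,B,C,I,E,F,G,H,D]
After op 2 (rotate(-3)): offset=6, physical=[A,B,C,I,E,F,G,H,D], logical=[G,H,D,A,B,C,I,E,F]
After op 3 (rotate(-2)): offset=4, physical=[A,B,C,I,E,F,G,H,D], logical=[E,F,G,H,D,A,B,C,I]
After op 4 (rotate(+1)): offset=5, physical=[A,B,C,I,E,F,G,H,D], logical=[F,G,H,D,A,B,C,I,E]
After op 5 (rotate(+2)): offset=7, physical=[A,B,C,I,E,F,G,H,D], logical=[H,D,A,B,C,I,E,F,G]
After op 6 (replace(3, 'n')): offset=7, physical=[A,n,C,I,E,F,G,H,D], logical=[H,D,A,n,C,I,E,F,G]
After op 7 (replace(8, 'f')): offset=7, physical=[A,n,C,I,E,F,f,H,D], logical=[H,D,A,n,C,I,E,F,f]
After op 8 (swap(6, 3)): offset=7, physical=[A,E,C,I,n,F,f,H,D], logical=[H,D,A,E,C,I,n,F,f]
After op 9 (rotate(-2)): offset=5, physical=[A,E,C,I,n,F,f,H,D], logical=[F,f,H,D,A,E,C,I,n]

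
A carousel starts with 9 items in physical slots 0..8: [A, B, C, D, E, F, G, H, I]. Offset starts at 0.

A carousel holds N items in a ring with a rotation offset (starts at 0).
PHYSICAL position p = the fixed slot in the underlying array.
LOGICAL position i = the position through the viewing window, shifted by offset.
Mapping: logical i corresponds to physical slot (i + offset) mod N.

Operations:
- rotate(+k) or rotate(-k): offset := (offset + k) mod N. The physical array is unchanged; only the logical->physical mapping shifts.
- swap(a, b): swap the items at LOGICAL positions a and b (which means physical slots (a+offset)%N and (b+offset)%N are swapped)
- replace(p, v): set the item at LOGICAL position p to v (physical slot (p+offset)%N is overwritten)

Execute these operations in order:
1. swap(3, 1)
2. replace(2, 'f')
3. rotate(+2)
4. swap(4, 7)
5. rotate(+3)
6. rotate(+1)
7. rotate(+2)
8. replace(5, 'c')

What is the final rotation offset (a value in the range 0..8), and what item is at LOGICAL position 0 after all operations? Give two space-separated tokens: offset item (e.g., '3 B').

After op 1 (swap(3, 1)): offset=0, physical=[A,D,C,B,E,F,G,H,I], logical=[A,D,C,B,E,F,G,H,I]
After op 2 (replace(2, 'f')): offset=0, physical=[A,D,f,B,E,F,G,H,I], logical=[A,D,f,B,E,F,G,H,I]
After op 3 (rotate(+2)): offset=2, physical=[A,D,f,B,E,F,G,H,I], logical=[f,B,E,F,G,H,I,A,D]
After op 4 (swap(4, 7)): offset=2, physical=[G,D,f,B,E,F,A,H,I], logical=[f,B,E,F,A,H,I,G,D]
After op 5 (rotate(+3)): offset=5, physical=[G,D,f,B,E,F,A,H,I], logical=[F,A,H,I,G,D,f,B,E]
After op 6 (rotate(+1)): offset=6, physical=[G,D,f,B,E,F,A,H,I], logical=[A,H,I,G,D,f,B,E,F]
After op 7 (rotate(+2)): offset=8, physical=[G,D,f,B,E,F,A,H,I], logical=[I,G,D,f,B,E,F,A,H]
After op 8 (replace(5, 'c')): offset=8, physical=[G,D,f,B,c,F,A,H,I], logical=[I,G,D,f,B,c,F,A,H]

Answer: 8 I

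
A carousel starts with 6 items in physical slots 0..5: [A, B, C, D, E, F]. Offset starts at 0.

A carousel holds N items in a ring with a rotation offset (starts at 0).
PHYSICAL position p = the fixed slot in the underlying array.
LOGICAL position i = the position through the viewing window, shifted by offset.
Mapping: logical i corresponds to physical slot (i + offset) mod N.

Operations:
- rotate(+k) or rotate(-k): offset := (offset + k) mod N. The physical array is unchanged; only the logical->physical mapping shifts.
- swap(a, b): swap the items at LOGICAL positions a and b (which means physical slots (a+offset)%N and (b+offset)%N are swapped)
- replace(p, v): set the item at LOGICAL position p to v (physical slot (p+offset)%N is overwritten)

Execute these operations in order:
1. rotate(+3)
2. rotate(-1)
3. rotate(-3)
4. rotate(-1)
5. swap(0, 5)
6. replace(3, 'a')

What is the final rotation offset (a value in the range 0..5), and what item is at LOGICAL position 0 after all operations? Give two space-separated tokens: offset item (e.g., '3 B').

Answer: 4 D

Derivation:
After op 1 (rotate(+3)): offset=3, physical=[A,B,C,D,E,F], logical=[D,E,F,A,B,C]
After op 2 (rotate(-1)): offset=2, physical=[A,B,C,D,E,F], logical=[C,D,E,F,A,B]
After op 3 (rotate(-3)): offset=5, physical=[A,B,C,D,E,F], logical=[F,A,B,C,D,E]
After op 4 (rotate(-1)): offset=4, physical=[A,B,C,D,E,F], logical=[E,F,A,B,C,D]
After op 5 (swap(0, 5)): offset=4, physical=[A,B,C,E,D,F], logical=[D,F,A,B,C,E]
After op 6 (replace(3, 'a')): offset=4, physical=[A,a,C,E,D,F], logical=[D,F,A,a,C,E]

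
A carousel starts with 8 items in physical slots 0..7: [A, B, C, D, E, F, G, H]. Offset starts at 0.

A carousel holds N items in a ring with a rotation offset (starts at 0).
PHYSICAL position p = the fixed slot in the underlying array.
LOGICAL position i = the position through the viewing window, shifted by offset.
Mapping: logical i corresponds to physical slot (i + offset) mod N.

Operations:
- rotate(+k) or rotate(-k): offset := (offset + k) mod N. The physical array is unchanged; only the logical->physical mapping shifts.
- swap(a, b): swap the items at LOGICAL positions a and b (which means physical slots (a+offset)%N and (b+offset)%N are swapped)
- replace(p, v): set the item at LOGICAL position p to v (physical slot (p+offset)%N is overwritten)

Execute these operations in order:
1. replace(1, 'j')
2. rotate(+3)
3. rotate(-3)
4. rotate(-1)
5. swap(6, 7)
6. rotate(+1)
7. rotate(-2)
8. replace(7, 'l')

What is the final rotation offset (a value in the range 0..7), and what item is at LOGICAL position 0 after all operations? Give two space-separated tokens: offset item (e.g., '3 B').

After op 1 (replace(1, 'j')): offset=0, physical=[A,j,C,D,E,F,G,H], logical=[A,j,C,D,E,F,G,H]
After op 2 (rotate(+3)): offset=3, physical=[A,j,C,D,E,F,G,H], logical=[D,E,F,G,H,A,j,C]
After op 3 (rotate(-3)): offset=0, physical=[A,j,C,D,E,F,G,H], logical=[A,j,C,D,E,F,G,H]
After op 4 (rotate(-1)): offset=7, physical=[A,j,C,D,E,F,G,H], logical=[H,A,j,C,D,E,F,G]
After op 5 (swap(6, 7)): offset=7, physical=[A,j,C,D,E,G,F,H], logical=[H,A,j,C,D,E,G,F]
After op 6 (rotate(+1)): offset=0, physical=[A,j,C,D,E,G,F,H], logical=[A,j,C,D,E,G,F,H]
After op 7 (rotate(-2)): offset=6, physical=[A,j,C,D,E,G,F,H], logical=[F,H,A,j,C,D,E,G]
After op 8 (replace(7, 'l')): offset=6, physical=[A,j,C,D,E,l,F,H], logical=[F,H,A,j,C,D,E,l]

Answer: 6 F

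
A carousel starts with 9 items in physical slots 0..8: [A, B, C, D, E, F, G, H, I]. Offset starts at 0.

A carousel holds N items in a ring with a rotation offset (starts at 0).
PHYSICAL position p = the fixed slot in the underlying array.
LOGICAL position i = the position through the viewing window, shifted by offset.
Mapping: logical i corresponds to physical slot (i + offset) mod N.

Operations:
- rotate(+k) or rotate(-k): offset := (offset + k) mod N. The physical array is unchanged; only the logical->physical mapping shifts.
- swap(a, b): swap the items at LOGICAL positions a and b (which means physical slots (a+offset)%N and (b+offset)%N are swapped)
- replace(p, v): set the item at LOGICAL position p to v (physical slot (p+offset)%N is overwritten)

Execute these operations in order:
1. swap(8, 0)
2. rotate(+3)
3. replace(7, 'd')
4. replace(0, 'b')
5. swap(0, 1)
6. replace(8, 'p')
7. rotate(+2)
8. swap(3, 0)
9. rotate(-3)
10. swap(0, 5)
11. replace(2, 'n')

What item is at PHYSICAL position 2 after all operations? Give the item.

After op 1 (swap(8, 0)): offset=0, physical=[I,B,C,D,E,F,G,H,A], logical=[I,B,C,D,E,F,G,H,A]
After op 2 (rotate(+3)): offset=3, physical=[I,B,C,D,E,F,G,H,A], logical=[D,E,F,G,H,A,I,B,C]
After op 3 (replace(7, 'd')): offset=3, physical=[I,d,C,D,E,F,G,H,A], logical=[D,E,F,G,H,A,I,d,C]
After op 4 (replace(0, 'b')): offset=3, physical=[I,d,C,b,E,F,G,H,A], logical=[b,E,F,G,H,A,I,d,C]
After op 5 (swap(0, 1)): offset=3, physical=[I,d,C,E,b,F,G,H,A], logical=[E,b,F,G,H,A,I,d,C]
After op 6 (replace(8, 'p')): offset=3, physical=[I,d,p,E,b,F,G,H,A], logical=[E,b,F,G,H,A,I,d,p]
After op 7 (rotate(+2)): offset=5, physical=[I,d,p,E,b,F,G,H,A], logical=[F,G,H,A,I,d,p,E,b]
After op 8 (swap(3, 0)): offset=5, physical=[I,d,p,E,b,A,G,H,F], logical=[A,G,H,F,I,d,p,E,b]
After op 9 (rotate(-3)): offset=2, physical=[I,d,p,E,b,A,G,H,F], logical=[p,E,b,A,G,H,F,I,d]
After op 10 (swap(0, 5)): offset=2, physical=[I,d,H,E,b,A,G,p,F], logical=[H,E,b,A,G,p,F,I,d]
After op 11 (replace(2, 'n')): offset=2, physical=[I,d,H,E,n,A,G,p,F], logical=[H,E,n,A,G,p,F,I,d]

Answer: H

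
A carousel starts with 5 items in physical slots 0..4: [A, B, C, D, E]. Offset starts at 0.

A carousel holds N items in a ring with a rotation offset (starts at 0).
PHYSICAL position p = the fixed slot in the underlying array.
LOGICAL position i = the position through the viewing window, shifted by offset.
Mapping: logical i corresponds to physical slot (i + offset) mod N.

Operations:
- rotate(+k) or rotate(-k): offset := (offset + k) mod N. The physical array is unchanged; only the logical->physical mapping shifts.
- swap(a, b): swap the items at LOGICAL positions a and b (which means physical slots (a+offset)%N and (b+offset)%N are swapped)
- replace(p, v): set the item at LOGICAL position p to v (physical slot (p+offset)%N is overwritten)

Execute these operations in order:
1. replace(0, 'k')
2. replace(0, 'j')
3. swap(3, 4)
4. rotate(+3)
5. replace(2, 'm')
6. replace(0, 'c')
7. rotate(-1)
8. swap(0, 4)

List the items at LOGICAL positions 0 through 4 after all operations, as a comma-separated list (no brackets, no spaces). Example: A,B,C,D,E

After op 1 (replace(0, 'k')): offset=0, physical=[k,B,C,D,E], logical=[k,B,C,D,E]
After op 2 (replace(0, 'j')): offset=0, physical=[j,B,C,D,E], logical=[j,B,C,D,E]
After op 3 (swap(3, 4)): offset=0, physical=[j,B,C,E,D], logical=[j,B,C,E,D]
After op 4 (rotate(+3)): offset=3, physical=[j,B,C,E,D], logical=[E,D,j,B,C]
After op 5 (replace(2, 'm')): offset=3, physical=[m,B,C,E,D], logical=[E,D,m,B,C]
After op 6 (replace(0, 'c')): offset=3, physical=[m,B,C,c,D], logical=[c,D,m,B,C]
After op 7 (rotate(-1)): offset=2, physical=[m,B,C,c,D], logical=[C,c,D,m,B]
After op 8 (swap(0, 4)): offset=2, physical=[m,C,B,c,D], logical=[B,c,D,m,C]

Answer: B,c,D,m,C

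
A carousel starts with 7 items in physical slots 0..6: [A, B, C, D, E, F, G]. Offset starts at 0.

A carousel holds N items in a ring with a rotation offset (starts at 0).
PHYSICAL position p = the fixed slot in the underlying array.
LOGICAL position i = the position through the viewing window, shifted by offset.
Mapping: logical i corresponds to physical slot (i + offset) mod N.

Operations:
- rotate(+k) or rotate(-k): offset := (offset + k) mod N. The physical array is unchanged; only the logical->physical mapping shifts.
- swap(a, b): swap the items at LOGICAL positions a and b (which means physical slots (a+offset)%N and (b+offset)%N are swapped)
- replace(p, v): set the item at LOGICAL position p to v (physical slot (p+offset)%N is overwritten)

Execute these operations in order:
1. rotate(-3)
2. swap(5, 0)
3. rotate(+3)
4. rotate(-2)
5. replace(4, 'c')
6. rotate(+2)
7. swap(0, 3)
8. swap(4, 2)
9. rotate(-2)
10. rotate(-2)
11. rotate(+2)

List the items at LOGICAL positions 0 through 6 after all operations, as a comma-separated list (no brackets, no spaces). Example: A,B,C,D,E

Answer: F,G,D,B,C,A,c

Derivation:
After op 1 (rotate(-3)): offset=4, physical=[A,B,C,D,E,F,G], logical=[E,F,G,A,B,C,D]
After op 2 (swap(5, 0)): offset=4, physical=[A,B,E,D,C,F,G], logical=[C,F,G,A,B,E,D]
After op 3 (rotate(+3)): offset=0, physical=[A,B,E,D,C,F,G], logical=[A,B,E,D,C,F,G]
After op 4 (rotate(-2)): offset=5, physical=[A,B,E,D,C,F,G], logical=[F,G,A,B,E,D,C]
After op 5 (replace(4, 'c')): offset=5, physical=[A,B,c,D,C,F,G], logical=[F,G,A,B,c,D,C]
After op 6 (rotate(+2)): offset=0, physical=[A,B,c,D,C,F,G], logical=[A,B,c,D,C,F,G]
After op 7 (swap(0, 3)): offset=0, physical=[D,B,c,A,C,F,G], logical=[D,B,c,A,C,F,G]
After op 8 (swap(4, 2)): offset=0, physical=[D,B,C,A,c,F,G], logical=[D,B,C,A,c,F,G]
After op 9 (rotate(-2)): offset=5, physical=[D,B,C,A,c,F,G], logical=[F,G,D,B,C,A,c]
After op 10 (rotate(-2)): offset=3, physical=[D,B,C,A,c,F,G], logical=[A,c,F,G,D,B,C]
After op 11 (rotate(+2)): offset=5, physical=[D,B,C,A,c,F,G], logical=[F,G,D,B,C,A,c]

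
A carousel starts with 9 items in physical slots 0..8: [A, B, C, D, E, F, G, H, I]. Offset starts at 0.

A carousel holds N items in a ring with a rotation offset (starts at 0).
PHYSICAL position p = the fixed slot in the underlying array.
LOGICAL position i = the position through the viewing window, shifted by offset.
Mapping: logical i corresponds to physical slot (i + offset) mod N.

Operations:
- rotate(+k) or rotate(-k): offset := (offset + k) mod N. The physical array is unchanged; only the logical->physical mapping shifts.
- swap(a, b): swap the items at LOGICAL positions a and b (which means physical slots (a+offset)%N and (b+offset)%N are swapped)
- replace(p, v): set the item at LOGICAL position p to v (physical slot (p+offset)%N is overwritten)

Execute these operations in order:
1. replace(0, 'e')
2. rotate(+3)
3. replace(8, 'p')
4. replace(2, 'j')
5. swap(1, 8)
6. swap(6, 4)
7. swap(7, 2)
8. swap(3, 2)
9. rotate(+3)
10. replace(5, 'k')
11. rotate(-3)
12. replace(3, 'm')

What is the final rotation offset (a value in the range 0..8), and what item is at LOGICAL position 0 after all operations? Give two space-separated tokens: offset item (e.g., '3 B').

Answer: 3 D

Derivation:
After op 1 (replace(0, 'e')): offset=0, physical=[e,B,C,D,E,F,G,H,I], logical=[e,B,C,D,E,F,G,H,I]
After op 2 (rotate(+3)): offset=3, physical=[e,B,C,D,E,F,G,H,I], logical=[D,E,F,G,H,I,e,B,C]
After op 3 (replace(8, 'p')): offset=3, physical=[e,B,p,D,E,F,G,H,I], logical=[D,E,F,G,H,I,e,B,p]
After op 4 (replace(2, 'j')): offset=3, physical=[e,B,p,D,E,j,G,H,I], logical=[D,E,j,G,H,I,e,B,p]
After op 5 (swap(1, 8)): offset=3, physical=[e,B,E,D,p,j,G,H,I], logical=[D,p,j,G,H,I,e,B,E]
After op 6 (swap(6, 4)): offset=3, physical=[H,B,E,D,p,j,G,e,I], logical=[D,p,j,G,e,I,H,B,E]
After op 7 (swap(7, 2)): offset=3, physical=[H,j,E,D,p,B,G,e,I], logical=[D,p,B,G,e,I,H,j,E]
After op 8 (swap(3, 2)): offset=3, physical=[H,j,E,D,p,G,B,e,I], logical=[D,p,G,B,e,I,H,j,E]
After op 9 (rotate(+3)): offset=6, physical=[H,j,E,D,p,G,B,e,I], logical=[B,e,I,H,j,E,D,p,G]
After op 10 (replace(5, 'k')): offset=6, physical=[H,j,k,D,p,G,B,e,I], logical=[B,e,I,H,j,k,D,p,G]
After op 11 (rotate(-3)): offset=3, physical=[H,j,k,D,p,G,B,e,I], logical=[D,p,G,B,e,I,H,j,k]
After op 12 (replace(3, 'm')): offset=3, physical=[H,j,k,D,p,G,m,e,I], logical=[D,p,G,m,e,I,H,j,k]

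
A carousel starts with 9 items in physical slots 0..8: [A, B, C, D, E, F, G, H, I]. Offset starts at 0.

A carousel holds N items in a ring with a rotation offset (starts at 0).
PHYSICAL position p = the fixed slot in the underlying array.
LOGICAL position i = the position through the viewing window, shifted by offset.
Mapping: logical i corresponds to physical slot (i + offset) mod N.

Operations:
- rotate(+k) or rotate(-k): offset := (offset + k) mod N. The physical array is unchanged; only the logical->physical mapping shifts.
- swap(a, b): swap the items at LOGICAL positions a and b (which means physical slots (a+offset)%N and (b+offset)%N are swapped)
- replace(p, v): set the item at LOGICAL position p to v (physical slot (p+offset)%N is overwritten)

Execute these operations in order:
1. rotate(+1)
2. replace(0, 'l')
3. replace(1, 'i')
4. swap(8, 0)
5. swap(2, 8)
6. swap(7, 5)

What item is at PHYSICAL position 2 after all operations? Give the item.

Answer: i

Derivation:
After op 1 (rotate(+1)): offset=1, physical=[A,B,C,D,E,F,G,H,I], logical=[B,C,D,E,F,G,H,I,A]
After op 2 (replace(0, 'l')): offset=1, physical=[A,l,C,D,E,F,G,H,I], logical=[l,C,D,E,F,G,H,I,A]
After op 3 (replace(1, 'i')): offset=1, physical=[A,l,i,D,E,F,G,H,I], logical=[l,i,D,E,F,G,H,I,A]
After op 4 (swap(8, 0)): offset=1, physical=[l,A,i,D,E,F,G,H,I], logical=[A,i,D,E,F,G,H,I,l]
After op 5 (swap(2, 8)): offset=1, physical=[D,A,i,l,E,F,G,H,I], logical=[A,i,l,E,F,G,H,I,D]
After op 6 (swap(7, 5)): offset=1, physical=[D,A,i,l,E,F,I,H,G], logical=[A,i,l,E,F,I,H,G,D]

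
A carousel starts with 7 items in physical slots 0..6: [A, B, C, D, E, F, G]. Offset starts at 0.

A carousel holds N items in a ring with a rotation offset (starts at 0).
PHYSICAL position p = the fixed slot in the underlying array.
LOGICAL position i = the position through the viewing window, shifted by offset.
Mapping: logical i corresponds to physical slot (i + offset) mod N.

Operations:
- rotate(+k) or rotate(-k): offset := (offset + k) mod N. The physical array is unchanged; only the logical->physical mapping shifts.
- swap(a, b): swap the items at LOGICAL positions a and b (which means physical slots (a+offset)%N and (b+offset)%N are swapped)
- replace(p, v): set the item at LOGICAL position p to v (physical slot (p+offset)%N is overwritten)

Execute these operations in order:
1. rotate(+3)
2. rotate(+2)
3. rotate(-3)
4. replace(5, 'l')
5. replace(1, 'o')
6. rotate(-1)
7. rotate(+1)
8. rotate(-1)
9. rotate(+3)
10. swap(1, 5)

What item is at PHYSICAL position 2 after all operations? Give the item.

Answer: F

Derivation:
After op 1 (rotate(+3)): offset=3, physical=[A,B,C,D,E,F,G], logical=[D,E,F,G,A,B,C]
After op 2 (rotate(+2)): offset=5, physical=[A,B,C,D,E,F,G], logical=[F,G,A,B,C,D,E]
After op 3 (rotate(-3)): offset=2, physical=[A,B,C,D,E,F,G], logical=[C,D,E,F,G,A,B]
After op 4 (replace(5, 'l')): offset=2, physical=[l,B,C,D,E,F,G], logical=[C,D,E,F,G,l,B]
After op 5 (replace(1, 'o')): offset=2, physical=[l,B,C,o,E,F,G], logical=[C,o,E,F,G,l,B]
After op 6 (rotate(-1)): offset=1, physical=[l,B,C,o,E,F,G], logical=[B,C,o,E,F,G,l]
After op 7 (rotate(+1)): offset=2, physical=[l,B,C,o,E,F,G], logical=[C,o,E,F,G,l,B]
After op 8 (rotate(-1)): offset=1, physical=[l,B,C,o,E,F,G], logical=[B,C,o,E,F,G,l]
After op 9 (rotate(+3)): offset=4, physical=[l,B,C,o,E,F,G], logical=[E,F,G,l,B,C,o]
After op 10 (swap(1, 5)): offset=4, physical=[l,B,F,o,E,C,G], logical=[E,C,G,l,B,F,o]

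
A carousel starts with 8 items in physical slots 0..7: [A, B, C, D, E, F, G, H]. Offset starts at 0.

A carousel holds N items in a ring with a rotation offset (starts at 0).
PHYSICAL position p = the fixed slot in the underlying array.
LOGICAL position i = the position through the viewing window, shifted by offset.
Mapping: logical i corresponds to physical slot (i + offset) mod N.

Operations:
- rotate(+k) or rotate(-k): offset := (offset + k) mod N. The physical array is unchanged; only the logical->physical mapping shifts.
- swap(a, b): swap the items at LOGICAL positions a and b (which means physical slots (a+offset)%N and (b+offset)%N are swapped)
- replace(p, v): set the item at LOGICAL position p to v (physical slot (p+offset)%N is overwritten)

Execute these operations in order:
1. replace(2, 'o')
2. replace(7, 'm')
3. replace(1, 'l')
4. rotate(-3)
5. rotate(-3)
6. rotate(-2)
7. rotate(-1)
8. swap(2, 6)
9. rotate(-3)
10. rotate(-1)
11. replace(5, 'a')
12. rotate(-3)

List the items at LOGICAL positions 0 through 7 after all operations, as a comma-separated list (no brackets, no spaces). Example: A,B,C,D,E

Answer: a,F,o,D,E,l,G,m

Derivation:
After op 1 (replace(2, 'o')): offset=0, physical=[A,B,o,D,E,F,G,H], logical=[A,B,o,D,E,F,G,H]
After op 2 (replace(7, 'm')): offset=0, physical=[A,B,o,D,E,F,G,m], logical=[A,B,o,D,E,F,G,m]
After op 3 (replace(1, 'l')): offset=0, physical=[A,l,o,D,E,F,G,m], logical=[A,l,o,D,E,F,G,m]
After op 4 (rotate(-3)): offset=5, physical=[A,l,o,D,E,F,G,m], logical=[F,G,m,A,l,o,D,E]
After op 5 (rotate(-3)): offset=2, physical=[A,l,o,D,E,F,G,m], logical=[o,D,E,F,G,m,A,l]
After op 6 (rotate(-2)): offset=0, physical=[A,l,o,D,E,F,G,m], logical=[A,l,o,D,E,F,G,m]
After op 7 (rotate(-1)): offset=7, physical=[A,l,o,D,E,F,G,m], logical=[m,A,l,o,D,E,F,G]
After op 8 (swap(2, 6)): offset=7, physical=[A,F,o,D,E,l,G,m], logical=[m,A,F,o,D,E,l,G]
After op 9 (rotate(-3)): offset=4, physical=[A,F,o,D,E,l,G,m], logical=[E,l,G,m,A,F,o,D]
After op 10 (rotate(-1)): offset=3, physical=[A,F,o,D,E,l,G,m], logical=[D,E,l,G,m,A,F,o]
After op 11 (replace(5, 'a')): offset=3, physical=[a,F,o,D,E,l,G,m], logical=[D,E,l,G,m,a,F,o]
After op 12 (rotate(-3)): offset=0, physical=[a,F,o,D,E,l,G,m], logical=[a,F,o,D,E,l,G,m]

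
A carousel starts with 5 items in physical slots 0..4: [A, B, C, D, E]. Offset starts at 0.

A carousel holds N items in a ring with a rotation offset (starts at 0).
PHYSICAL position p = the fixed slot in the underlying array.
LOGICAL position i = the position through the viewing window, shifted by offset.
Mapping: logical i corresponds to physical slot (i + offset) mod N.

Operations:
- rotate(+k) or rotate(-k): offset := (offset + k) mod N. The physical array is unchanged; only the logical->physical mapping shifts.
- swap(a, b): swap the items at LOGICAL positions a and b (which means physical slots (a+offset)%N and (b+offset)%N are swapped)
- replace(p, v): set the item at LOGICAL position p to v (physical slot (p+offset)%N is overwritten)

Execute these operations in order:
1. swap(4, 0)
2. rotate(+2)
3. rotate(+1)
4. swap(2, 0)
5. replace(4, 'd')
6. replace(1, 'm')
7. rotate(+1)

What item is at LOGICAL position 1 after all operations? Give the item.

After op 1 (swap(4, 0)): offset=0, physical=[E,B,C,D,A], logical=[E,B,C,D,A]
After op 2 (rotate(+2)): offset=2, physical=[E,B,C,D,A], logical=[C,D,A,E,B]
After op 3 (rotate(+1)): offset=3, physical=[E,B,C,D,A], logical=[D,A,E,B,C]
After op 4 (swap(2, 0)): offset=3, physical=[D,B,C,E,A], logical=[E,A,D,B,C]
After op 5 (replace(4, 'd')): offset=3, physical=[D,B,d,E,A], logical=[E,A,D,B,d]
After op 6 (replace(1, 'm')): offset=3, physical=[D,B,d,E,m], logical=[E,m,D,B,d]
After op 7 (rotate(+1)): offset=4, physical=[D,B,d,E,m], logical=[m,D,B,d,E]

Answer: D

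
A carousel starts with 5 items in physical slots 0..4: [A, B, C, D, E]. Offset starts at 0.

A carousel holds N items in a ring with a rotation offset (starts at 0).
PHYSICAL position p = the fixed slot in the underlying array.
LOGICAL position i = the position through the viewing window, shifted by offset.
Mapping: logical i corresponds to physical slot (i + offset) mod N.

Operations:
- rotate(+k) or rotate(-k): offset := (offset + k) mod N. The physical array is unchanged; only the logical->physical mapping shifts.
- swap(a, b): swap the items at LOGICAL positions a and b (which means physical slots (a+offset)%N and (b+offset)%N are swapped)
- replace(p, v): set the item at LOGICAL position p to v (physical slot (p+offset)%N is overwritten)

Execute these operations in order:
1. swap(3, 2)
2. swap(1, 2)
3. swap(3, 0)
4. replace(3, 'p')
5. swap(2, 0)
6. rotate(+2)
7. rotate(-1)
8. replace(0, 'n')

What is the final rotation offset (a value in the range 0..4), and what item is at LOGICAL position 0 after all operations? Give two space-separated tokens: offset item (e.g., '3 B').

Answer: 1 n

Derivation:
After op 1 (swap(3, 2)): offset=0, physical=[A,B,D,C,E], logical=[A,B,D,C,E]
After op 2 (swap(1, 2)): offset=0, physical=[A,D,B,C,E], logical=[A,D,B,C,E]
After op 3 (swap(3, 0)): offset=0, physical=[C,D,B,A,E], logical=[C,D,B,A,E]
After op 4 (replace(3, 'p')): offset=0, physical=[C,D,B,p,E], logical=[C,D,B,p,E]
After op 5 (swap(2, 0)): offset=0, physical=[B,D,C,p,E], logical=[B,D,C,p,E]
After op 6 (rotate(+2)): offset=2, physical=[B,D,C,p,E], logical=[C,p,E,B,D]
After op 7 (rotate(-1)): offset=1, physical=[B,D,C,p,E], logical=[D,C,p,E,B]
After op 8 (replace(0, 'n')): offset=1, physical=[B,n,C,p,E], logical=[n,C,p,E,B]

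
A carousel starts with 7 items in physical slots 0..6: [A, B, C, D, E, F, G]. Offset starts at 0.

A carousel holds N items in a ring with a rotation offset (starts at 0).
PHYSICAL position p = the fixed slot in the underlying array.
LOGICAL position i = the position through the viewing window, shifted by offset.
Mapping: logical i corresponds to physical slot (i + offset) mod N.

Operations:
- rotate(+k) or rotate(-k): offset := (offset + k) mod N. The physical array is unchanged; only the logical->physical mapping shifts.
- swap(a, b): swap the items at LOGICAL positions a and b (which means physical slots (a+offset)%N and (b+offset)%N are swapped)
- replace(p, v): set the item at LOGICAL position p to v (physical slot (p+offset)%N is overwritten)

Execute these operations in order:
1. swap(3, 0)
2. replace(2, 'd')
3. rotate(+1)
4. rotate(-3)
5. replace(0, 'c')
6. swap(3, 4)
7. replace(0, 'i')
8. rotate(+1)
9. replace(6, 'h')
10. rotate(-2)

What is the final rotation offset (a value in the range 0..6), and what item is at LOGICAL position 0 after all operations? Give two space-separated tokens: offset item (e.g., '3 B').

After op 1 (swap(3, 0)): offset=0, physical=[D,B,C,A,E,F,G], logical=[D,B,C,A,E,F,G]
After op 2 (replace(2, 'd')): offset=0, physical=[D,B,d,A,E,F,G], logical=[D,B,d,A,E,F,G]
After op 3 (rotate(+1)): offset=1, physical=[D,B,d,A,E,F,G], logical=[B,d,A,E,F,G,D]
After op 4 (rotate(-3)): offset=5, physical=[D,B,d,A,E,F,G], logical=[F,G,D,B,d,A,E]
After op 5 (replace(0, 'c')): offset=5, physical=[D,B,d,A,E,c,G], logical=[c,G,D,B,d,A,E]
After op 6 (swap(3, 4)): offset=5, physical=[D,d,B,A,E,c,G], logical=[c,G,D,d,B,A,E]
After op 7 (replace(0, 'i')): offset=5, physical=[D,d,B,A,E,i,G], logical=[i,G,D,d,B,A,E]
After op 8 (rotate(+1)): offset=6, physical=[D,d,B,A,E,i,G], logical=[G,D,d,B,A,E,i]
After op 9 (replace(6, 'h')): offset=6, physical=[D,d,B,A,E,h,G], logical=[G,D,d,B,A,E,h]
After op 10 (rotate(-2)): offset=4, physical=[D,d,B,A,E,h,G], logical=[E,h,G,D,d,B,A]

Answer: 4 E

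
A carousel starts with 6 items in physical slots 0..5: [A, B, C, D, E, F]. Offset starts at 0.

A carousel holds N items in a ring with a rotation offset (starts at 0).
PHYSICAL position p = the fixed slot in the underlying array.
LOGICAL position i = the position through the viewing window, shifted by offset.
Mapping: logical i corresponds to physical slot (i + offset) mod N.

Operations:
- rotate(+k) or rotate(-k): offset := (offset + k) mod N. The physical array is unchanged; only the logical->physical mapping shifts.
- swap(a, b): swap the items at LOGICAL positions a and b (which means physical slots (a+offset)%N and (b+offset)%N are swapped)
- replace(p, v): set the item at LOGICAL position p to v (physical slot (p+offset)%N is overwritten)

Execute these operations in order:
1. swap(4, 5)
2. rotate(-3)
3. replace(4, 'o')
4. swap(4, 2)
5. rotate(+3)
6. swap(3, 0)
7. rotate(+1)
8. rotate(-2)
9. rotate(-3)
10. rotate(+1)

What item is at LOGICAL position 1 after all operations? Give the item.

After op 1 (swap(4, 5)): offset=0, physical=[A,B,C,D,F,E], logical=[A,B,C,D,F,E]
After op 2 (rotate(-3)): offset=3, physical=[A,B,C,D,F,E], logical=[D,F,E,A,B,C]
After op 3 (replace(4, 'o')): offset=3, physical=[A,o,C,D,F,E], logical=[D,F,E,A,o,C]
After op 4 (swap(4, 2)): offset=3, physical=[A,E,C,D,F,o], logical=[D,F,o,A,E,C]
After op 5 (rotate(+3)): offset=0, physical=[A,E,C,D,F,o], logical=[A,E,C,D,F,o]
After op 6 (swap(3, 0)): offset=0, physical=[D,E,C,A,F,o], logical=[D,E,C,A,F,o]
After op 7 (rotate(+1)): offset=1, physical=[D,E,C,A,F,o], logical=[E,C,A,F,o,D]
After op 8 (rotate(-2)): offset=5, physical=[D,E,C,A,F,o], logical=[o,D,E,C,A,F]
After op 9 (rotate(-3)): offset=2, physical=[D,E,C,A,F,o], logical=[C,A,F,o,D,E]
After op 10 (rotate(+1)): offset=3, physical=[D,E,C,A,F,o], logical=[A,F,o,D,E,C]

Answer: F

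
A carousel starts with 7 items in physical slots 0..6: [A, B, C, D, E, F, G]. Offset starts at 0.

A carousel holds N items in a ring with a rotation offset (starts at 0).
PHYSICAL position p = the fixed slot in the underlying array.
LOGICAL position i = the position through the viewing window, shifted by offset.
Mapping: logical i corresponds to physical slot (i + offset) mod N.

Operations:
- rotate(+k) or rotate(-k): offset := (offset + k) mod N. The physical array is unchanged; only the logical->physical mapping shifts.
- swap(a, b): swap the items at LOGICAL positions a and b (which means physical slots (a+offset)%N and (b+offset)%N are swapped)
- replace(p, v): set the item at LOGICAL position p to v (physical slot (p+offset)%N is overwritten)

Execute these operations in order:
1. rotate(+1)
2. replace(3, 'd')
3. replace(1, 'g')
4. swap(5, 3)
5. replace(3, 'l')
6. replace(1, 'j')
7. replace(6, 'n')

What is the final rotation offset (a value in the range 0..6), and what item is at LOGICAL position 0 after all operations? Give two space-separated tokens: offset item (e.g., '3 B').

After op 1 (rotate(+1)): offset=1, physical=[A,B,C,D,E,F,G], logical=[B,C,D,E,F,G,A]
After op 2 (replace(3, 'd')): offset=1, physical=[A,B,C,D,d,F,G], logical=[B,C,D,d,F,G,A]
After op 3 (replace(1, 'g')): offset=1, physical=[A,B,g,D,d,F,G], logical=[B,g,D,d,F,G,A]
After op 4 (swap(5, 3)): offset=1, physical=[A,B,g,D,G,F,d], logical=[B,g,D,G,F,d,A]
After op 5 (replace(3, 'l')): offset=1, physical=[A,B,g,D,l,F,d], logical=[B,g,D,l,F,d,A]
After op 6 (replace(1, 'j')): offset=1, physical=[A,B,j,D,l,F,d], logical=[B,j,D,l,F,d,A]
After op 7 (replace(6, 'n')): offset=1, physical=[n,B,j,D,l,F,d], logical=[B,j,D,l,F,d,n]

Answer: 1 B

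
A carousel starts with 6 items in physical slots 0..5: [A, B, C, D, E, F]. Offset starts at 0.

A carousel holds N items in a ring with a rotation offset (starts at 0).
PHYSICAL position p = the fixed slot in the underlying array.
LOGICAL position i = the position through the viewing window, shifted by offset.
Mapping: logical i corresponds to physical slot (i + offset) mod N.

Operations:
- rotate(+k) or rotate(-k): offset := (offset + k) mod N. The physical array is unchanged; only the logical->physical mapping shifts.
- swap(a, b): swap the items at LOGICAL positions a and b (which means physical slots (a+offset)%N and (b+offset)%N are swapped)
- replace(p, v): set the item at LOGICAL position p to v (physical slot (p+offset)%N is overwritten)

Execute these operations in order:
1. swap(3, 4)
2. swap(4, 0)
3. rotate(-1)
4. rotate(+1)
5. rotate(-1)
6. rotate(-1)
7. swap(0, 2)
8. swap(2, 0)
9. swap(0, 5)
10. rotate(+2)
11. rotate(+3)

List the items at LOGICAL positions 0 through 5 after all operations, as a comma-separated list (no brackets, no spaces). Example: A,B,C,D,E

After op 1 (swap(3, 4)): offset=0, physical=[A,B,C,E,D,F], logical=[A,B,C,E,D,F]
After op 2 (swap(4, 0)): offset=0, physical=[D,B,C,E,A,F], logical=[D,B,C,E,A,F]
After op 3 (rotate(-1)): offset=5, physical=[D,B,C,E,A,F], logical=[F,D,B,C,E,A]
After op 4 (rotate(+1)): offset=0, physical=[D,B,C,E,A,F], logical=[D,B,C,E,A,F]
After op 5 (rotate(-1)): offset=5, physical=[D,B,C,E,A,F], logical=[F,D,B,C,E,A]
After op 6 (rotate(-1)): offset=4, physical=[D,B,C,E,A,F], logical=[A,F,D,B,C,E]
After op 7 (swap(0, 2)): offset=4, physical=[A,B,C,E,D,F], logical=[D,F,A,B,C,E]
After op 8 (swap(2, 0)): offset=4, physical=[D,B,C,E,A,F], logical=[A,F,D,B,C,E]
After op 9 (swap(0, 5)): offset=4, physical=[D,B,C,A,E,F], logical=[E,F,D,B,C,A]
After op 10 (rotate(+2)): offset=0, physical=[D,B,C,A,E,F], logical=[D,B,C,A,E,F]
After op 11 (rotate(+3)): offset=3, physical=[D,B,C,A,E,F], logical=[A,E,F,D,B,C]

Answer: A,E,F,D,B,C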